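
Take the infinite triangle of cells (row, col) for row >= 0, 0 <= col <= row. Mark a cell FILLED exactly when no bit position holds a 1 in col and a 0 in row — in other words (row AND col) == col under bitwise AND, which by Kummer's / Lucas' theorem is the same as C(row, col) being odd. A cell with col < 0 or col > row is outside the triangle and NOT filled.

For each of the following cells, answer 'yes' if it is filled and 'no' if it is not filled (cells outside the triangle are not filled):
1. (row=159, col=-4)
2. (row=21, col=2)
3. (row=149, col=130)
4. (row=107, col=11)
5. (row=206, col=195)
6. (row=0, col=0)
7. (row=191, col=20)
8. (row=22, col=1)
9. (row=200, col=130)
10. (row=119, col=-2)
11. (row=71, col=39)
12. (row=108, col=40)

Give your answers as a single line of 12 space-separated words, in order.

(159,-4): col outside [0, 159] -> not filled
(21,2): row=0b10101, col=0b10, row AND col = 0b0 = 0; 0 != 2 -> empty
(149,130): row=0b10010101, col=0b10000010, row AND col = 0b10000000 = 128; 128 != 130 -> empty
(107,11): row=0b1101011, col=0b1011, row AND col = 0b1011 = 11; 11 == 11 -> filled
(206,195): row=0b11001110, col=0b11000011, row AND col = 0b11000010 = 194; 194 != 195 -> empty
(0,0): row=0b0, col=0b0, row AND col = 0b0 = 0; 0 == 0 -> filled
(191,20): row=0b10111111, col=0b10100, row AND col = 0b10100 = 20; 20 == 20 -> filled
(22,1): row=0b10110, col=0b1, row AND col = 0b0 = 0; 0 != 1 -> empty
(200,130): row=0b11001000, col=0b10000010, row AND col = 0b10000000 = 128; 128 != 130 -> empty
(119,-2): col outside [0, 119] -> not filled
(71,39): row=0b1000111, col=0b100111, row AND col = 0b111 = 7; 7 != 39 -> empty
(108,40): row=0b1101100, col=0b101000, row AND col = 0b101000 = 40; 40 == 40 -> filled

Answer: no no no yes no yes yes no no no no yes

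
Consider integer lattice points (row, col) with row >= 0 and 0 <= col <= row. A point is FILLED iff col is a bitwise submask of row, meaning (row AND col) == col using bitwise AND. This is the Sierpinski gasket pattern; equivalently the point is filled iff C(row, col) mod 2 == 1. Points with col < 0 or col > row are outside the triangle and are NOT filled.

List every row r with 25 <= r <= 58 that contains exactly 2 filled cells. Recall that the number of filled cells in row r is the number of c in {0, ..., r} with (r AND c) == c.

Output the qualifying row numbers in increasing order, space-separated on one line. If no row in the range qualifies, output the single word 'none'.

Answer: 32

Derivation:
Row r has 2^popcount(r) filled cells, so we need popcount(r) = log2(2) = 1.
Scan r = 25..58 and keep those with exactly 1 one-bits:
r=25=11001 popcount=3 -> skip
r=26=11010 popcount=3 -> skip
r=27=11011 popcount=4 -> skip
r=28=11100 popcount=3 -> skip
r=29=11101 popcount=4 -> skip
r=30=11110 popcount=4 -> skip
r=31=11111 popcount=5 -> skip
r=32=100000 popcount=1 -> KEEP
r=33=100001 popcount=2 -> skip
r=34=100010 popcount=2 -> skip
r=35=100011 popcount=3 -> skip
r=36=100100 popcount=2 -> skip
r=37=100101 popcount=3 -> skip
r=38=100110 popcount=3 -> skip
r=39=100111 popcount=4 -> skip
r=40=101000 popcount=2 -> skip
r=41=101001 popcount=3 -> skip
r=42=101010 popcount=3 -> skip
r=43=101011 popcount=4 -> skip
r=44=101100 popcount=3 -> skip
r=45=101101 popcount=4 -> skip
r=46=101110 popcount=4 -> skip
r=47=101111 popcount=5 -> skip
r=48=110000 popcount=2 -> skip
r=49=110001 popcount=3 -> skip
r=50=110010 popcount=3 -> skip
r=51=110011 popcount=4 -> skip
r=52=110100 popcount=3 -> skip
r=53=110101 popcount=4 -> skip
r=54=110110 popcount=4 -> skip
r=55=110111 popcount=5 -> skip
r=56=111000 popcount=3 -> skip
r=57=111001 popcount=4 -> skip
r=58=111010 popcount=4 -> skip
Kept rows: 32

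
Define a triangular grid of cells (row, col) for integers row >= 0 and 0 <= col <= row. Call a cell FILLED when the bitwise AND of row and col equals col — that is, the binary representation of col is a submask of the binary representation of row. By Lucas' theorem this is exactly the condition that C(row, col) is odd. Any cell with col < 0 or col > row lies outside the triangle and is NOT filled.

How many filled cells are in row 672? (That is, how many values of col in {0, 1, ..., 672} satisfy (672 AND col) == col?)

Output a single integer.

672 in binary = 1010100000
popcount(672) = number of 1-bits in 1010100000 = 3
A col c satisfies (672 AND c) == c iff every set bit of c is also set in 672; each of the 3 set bits of 672 can independently be on or off in c.
count = 2^3 = 8

Answer: 8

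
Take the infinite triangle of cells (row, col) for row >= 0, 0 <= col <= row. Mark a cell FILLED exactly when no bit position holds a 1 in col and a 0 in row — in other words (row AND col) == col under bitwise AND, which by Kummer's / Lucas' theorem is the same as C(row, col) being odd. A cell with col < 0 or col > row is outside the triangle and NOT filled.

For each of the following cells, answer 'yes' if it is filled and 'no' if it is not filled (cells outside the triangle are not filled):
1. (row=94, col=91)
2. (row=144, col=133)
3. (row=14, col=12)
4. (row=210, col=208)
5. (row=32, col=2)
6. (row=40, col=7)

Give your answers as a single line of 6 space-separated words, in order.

Answer: no no yes yes no no

Derivation:
(94,91): row=0b1011110, col=0b1011011, row AND col = 0b1011010 = 90; 90 != 91 -> empty
(144,133): row=0b10010000, col=0b10000101, row AND col = 0b10000000 = 128; 128 != 133 -> empty
(14,12): row=0b1110, col=0b1100, row AND col = 0b1100 = 12; 12 == 12 -> filled
(210,208): row=0b11010010, col=0b11010000, row AND col = 0b11010000 = 208; 208 == 208 -> filled
(32,2): row=0b100000, col=0b10, row AND col = 0b0 = 0; 0 != 2 -> empty
(40,7): row=0b101000, col=0b111, row AND col = 0b0 = 0; 0 != 7 -> empty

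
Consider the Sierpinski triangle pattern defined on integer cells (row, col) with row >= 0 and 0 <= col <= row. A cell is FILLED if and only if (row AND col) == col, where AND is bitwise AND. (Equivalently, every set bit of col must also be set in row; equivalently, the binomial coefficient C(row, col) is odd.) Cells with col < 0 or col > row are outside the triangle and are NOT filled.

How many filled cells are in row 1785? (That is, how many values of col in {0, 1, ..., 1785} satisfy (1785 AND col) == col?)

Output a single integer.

Answer: 256

Derivation:
1785 in binary = 11011111001
popcount(1785) = number of 1-bits in 11011111001 = 8
A col c satisfies (1785 AND c) == c iff every set bit of c is also set in 1785; each of the 8 set bits of 1785 can independently be on or off in c.
count = 2^8 = 256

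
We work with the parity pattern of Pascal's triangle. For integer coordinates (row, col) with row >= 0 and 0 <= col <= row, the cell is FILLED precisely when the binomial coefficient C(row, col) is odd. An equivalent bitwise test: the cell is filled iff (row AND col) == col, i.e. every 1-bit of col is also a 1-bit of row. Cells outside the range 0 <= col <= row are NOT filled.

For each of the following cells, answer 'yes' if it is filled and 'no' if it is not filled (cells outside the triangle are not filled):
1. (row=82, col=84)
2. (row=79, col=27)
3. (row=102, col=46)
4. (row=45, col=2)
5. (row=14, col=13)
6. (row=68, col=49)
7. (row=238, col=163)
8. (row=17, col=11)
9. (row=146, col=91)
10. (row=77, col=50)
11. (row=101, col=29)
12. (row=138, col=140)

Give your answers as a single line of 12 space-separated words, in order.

Answer: no no no no no no no no no no no no

Derivation:
(82,84): col outside [0, 82] -> not filled
(79,27): row=0b1001111, col=0b11011, row AND col = 0b1011 = 11; 11 != 27 -> empty
(102,46): row=0b1100110, col=0b101110, row AND col = 0b100110 = 38; 38 != 46 -> empty
(45,2): row=0b101101, col=0b10, row AND col = 0b0 = 0; 0 != 2 -> empty
(14,13): row=0b1110, col=0b1101, row AND col = 0b1100 = 12; 12 != 13 -> empty
(68,49): row=0b1000100, col=0b110001, row AND col = 0b0 = 0; 0 != 49 -> empty
(238,163): row=0b11101110, col=0b10100011, row AND col = 0b10100010 = 162; 162 != 163 -> empty
(17,11): row=0b10001, col=0b1011, row AND col = 0b1 = 1; 1 != 11 -> empty
(146,91): row=0b10010010, col=0b1011011, row AND col = 0b10010 = 18; 18 != 91 -> empty
(77,50): row=0b1001101, col=0b110010, row AND col = 0b0 = 0; 0 != 50 -> empty
(101,29): row=0b1100101, col=0b11101, row AND col = 0b101 = 5; 5 != 29 -> empty
(138,140): col outside [0, 138] -> not filled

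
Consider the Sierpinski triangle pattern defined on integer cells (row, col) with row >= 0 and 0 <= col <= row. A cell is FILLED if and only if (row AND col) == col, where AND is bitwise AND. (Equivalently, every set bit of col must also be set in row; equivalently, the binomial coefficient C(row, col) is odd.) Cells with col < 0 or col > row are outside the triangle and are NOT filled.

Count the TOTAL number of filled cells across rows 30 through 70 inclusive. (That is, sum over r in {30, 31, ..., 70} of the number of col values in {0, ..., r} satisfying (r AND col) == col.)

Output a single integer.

r30=11110 pc4: +16 =16
r31=11111 pc5: +32 =48
r32=100000 pc1: +2 =50
r33=100001 pc2: +4 =54
r34=100010 pc2: +4 =58
r35=100011 pc3: +8 =66
r36=100100 pc2: +4 =70
r37=100101 pc3: +8 =78
r38=100110 pc3: +8 =86
r39=100111 pc4: +16 =102
r40=101000 pc2: +4 =106
r41=101001 pc3: +8 =114
r42=101010 pc3: +8 =122
r43=101011 pc4: +16 =138
r44=101100 pc3: +8 =146
r45=101101 pc4: +16 =162
r46=101110 pc4: +16 =178
r47=101111 pc5: +32 =210
r48=110000 pc2: +4 =214
r49=110001 pc3: +8 =222
r50=110010 pc3: +8 =230
r51=110011 pc4: +16 =246
r52=110100 pc3: +8 =254
r53=110101 pc4: +16 =270
r54=110110 pc4: +16 =286
r55=110111 pc5: +32 =318
r56=111000 pc3: +8 =326
r57=111001 pc4: +16 =342
r58=111010 pc4: +16 =358
r59=111011 pc5: +32 =390
r60=111100 pc4: +16 =406
r61=111101 pc5: +32 =438
r62=111110 pc5: +32 =470
r63=111111 pc6: +64 =534
r64=1000000 pc1: +2 =536
r65=1000001 pc2: +4 =540
r66=1000010 pc2: +4 =544
r67=1000011 pc3: +8 =552
r68=1000100 pc2: +4 =556
r69=1000101 pc3: +8 =564
r70=1000110 pc3: +8 =572

Answer: 572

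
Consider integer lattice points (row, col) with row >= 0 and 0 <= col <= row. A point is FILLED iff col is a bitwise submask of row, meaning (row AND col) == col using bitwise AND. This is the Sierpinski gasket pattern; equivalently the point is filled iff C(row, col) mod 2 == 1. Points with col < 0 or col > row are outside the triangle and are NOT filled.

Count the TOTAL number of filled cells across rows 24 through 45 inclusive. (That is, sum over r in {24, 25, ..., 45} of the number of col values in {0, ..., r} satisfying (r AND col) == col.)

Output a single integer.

r24=11000 pc2: +4 =4
r25=11001 pc3: +8 =12
r26=11010 pc3: +8 =20
r27=11011 pc4: +16 =36
r28=11100 pc3: +8 =44
r29=11101 pc4: +16 =60
r30=11110 pc4: +16 =76
r31=11111 pc5: +32 =108
r32=100000 pc1: +2 =110
r33=100001 pc2: +4 =114
r34=100010 pc2: +4 =118
r35=100011 pc3: +8 =126
r36=100100 pc2: +4 =130
r37=100101 pc3: +8 =138
r38=100110 pc3: +8 =146
r39=100111 pc4: +16 =162
r40=101000 pc2: +4 =166
r41=101001 pc3: +8 =174
r42=101010 pc3: +8 =182
r43=101011 pc4: +16 =198
r44=101100 pc3: +8 =206
r45=101101 pc4: +16 =222

Answer: 222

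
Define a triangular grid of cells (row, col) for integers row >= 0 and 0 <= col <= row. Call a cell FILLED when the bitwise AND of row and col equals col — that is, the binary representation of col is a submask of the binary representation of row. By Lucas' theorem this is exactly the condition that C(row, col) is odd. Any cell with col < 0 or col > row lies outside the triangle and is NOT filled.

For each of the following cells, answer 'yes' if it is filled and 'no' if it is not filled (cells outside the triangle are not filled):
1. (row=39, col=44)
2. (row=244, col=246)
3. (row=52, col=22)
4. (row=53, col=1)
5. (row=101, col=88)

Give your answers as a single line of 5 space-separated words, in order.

(39,44): col outside [0, 39] -> not filled
(244,246): col outside [0, 244] -> not filled
(52,22): row=0b110100, col=0b10110, row AND col = 0b10100 = 20; 20 != 22 -> empty
(53,1): row=0b110101, col=0b1, row AND col = 0b1 = 1; 1 == 1 -> filled
(101,88): row=0b1100101, col=0b1011000, row AND col = 0b1000000 = 64; 64 != 88 -> empty

Answer: no no no yes no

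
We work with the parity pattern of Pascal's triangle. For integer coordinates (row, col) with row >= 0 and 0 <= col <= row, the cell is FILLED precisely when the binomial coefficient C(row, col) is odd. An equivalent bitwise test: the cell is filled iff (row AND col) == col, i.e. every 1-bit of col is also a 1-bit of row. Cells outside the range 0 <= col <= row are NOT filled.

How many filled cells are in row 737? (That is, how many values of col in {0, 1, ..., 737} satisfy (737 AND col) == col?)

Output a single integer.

737 in binary = 1011100001
popcount(737) = number of 1-bits in 1011100001 = 5
A col c satisfies (737 AND c) == c iff every set bit of c is also set in 737; each of the 5 set bits of 737 can independently be on or off in c.
count = 2^5 = 32

Answer: 32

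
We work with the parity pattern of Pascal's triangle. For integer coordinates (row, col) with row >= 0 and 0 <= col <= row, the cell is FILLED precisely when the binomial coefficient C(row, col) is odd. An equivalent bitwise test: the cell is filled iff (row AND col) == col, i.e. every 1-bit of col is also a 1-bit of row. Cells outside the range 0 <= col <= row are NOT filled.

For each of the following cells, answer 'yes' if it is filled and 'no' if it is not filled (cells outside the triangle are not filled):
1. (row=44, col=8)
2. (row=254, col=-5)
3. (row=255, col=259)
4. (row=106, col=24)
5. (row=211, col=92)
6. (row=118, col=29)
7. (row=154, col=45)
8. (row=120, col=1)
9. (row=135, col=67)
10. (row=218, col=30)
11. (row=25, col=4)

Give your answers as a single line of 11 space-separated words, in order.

(44,8): row=0b101100, col=0b1000, row AND col = 0b1000 = 8; 8 == 8 -> filled
(254,-5): col outside [0, 254] -> not filled
(255,259): col outside [0, 255] -> not filled
(106,24): row=0b1101010, col=0b11000, row AND col = 0b1000 = 8; 8 != 24 -> empty
(211,92): row=0b11010011, col=0b1011100, row AND col = 0b1010000 = 80; 80 != 92 -> empty
(118,29): row=0b1110110, col=0b11101, row AND col = 0b10100 = 20; 20 != 29 -> empty
(154,45): row=0b10011010, col=0b101101, row AND col = 0b1000 = 8; 8 != 45 -> empty
(120,1): row=0b1111000, col=0b1, row AND col = 0b0 = 0; 0 != 1 -> empty
(135,67): row=0b10000111, col=0b1000011, row AND col = 0b11 = 3; 3 != 67 -> empty
(218,30): row=0b11011010, col=0b11110, row AND col = 0b11010 = 26; 26 != 30 -> empty
(25,4): row=0b11001, col=0b100, row AND col = 0b0 = 0; 0 != 4 -> empty

Answer: yes no no no no no no no no no no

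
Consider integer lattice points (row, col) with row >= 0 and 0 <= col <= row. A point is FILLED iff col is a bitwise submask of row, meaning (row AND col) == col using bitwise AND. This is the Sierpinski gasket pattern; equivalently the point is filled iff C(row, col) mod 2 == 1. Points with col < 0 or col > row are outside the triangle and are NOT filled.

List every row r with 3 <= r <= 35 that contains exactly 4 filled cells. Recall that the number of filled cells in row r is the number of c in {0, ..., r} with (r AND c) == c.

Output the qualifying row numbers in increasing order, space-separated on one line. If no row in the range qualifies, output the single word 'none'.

Answer: 3 5 6 9 10 12 17 18 20 24 33 34

Derivation:
Row r has 2^popcount(r) filled cells, so we need popcount(r) = log2(4) = 2.
Scan r = 3..35 and keep those with exactly 2 one-bits:
r=3=11 popcount=2 -> KEEP
r=4=100 popcount=1 -> skip
r=5=101 popcount=2 -> KEEP
r=6=110 popcount=2 -> KEEP
r=7=111 popcount=3 -> skip
r=8=1000 popcount=1 -> skip
r=9=1001 popcount=2 -> KEEP
r=10=1010 popcount=2 -> KEEP
r=11=1011 popcount=3 -> skip
r=12=1100 popcount=2 -> KEEP
r=13=1101 popcount=3 -> skip
r=14=1110 popcount=3 -> skip
r=15=1111 popcount=4 -> skip
r=16=10000 popcount=1 -> skip
r=17=10001 popcount=2 -> KEEP
r=18=10010 popcount=2 -> KEEP
r=19=10011 popcount=3 -> skip
r=20=10100 popcount=2 -> KEEP
r=21=10101 popcount=3 -> skip
r=22=10110 popcount=3 -> skip
r=23=10111 popcount=4 -> skip
r=24=11000 popcount=2 -> KEEP
r=25=11001 popcount=3 -> skip
r=26=11010 popcount=3 -> skip
r=27=11011 popcount=4 -> skip
r=28=11100 popcount=3 -> skip
r=29=11101 popcount=4 -> skip
r=30=11110 popcount=4 -> skip
r=31=11111 popcount=5 -> skip
r=32=100000 popcount=1 -> skip
r=33=100001 popcount=2 -> KEEP
r=34=100010 popcount=2 -> KEEP
r=35=100011 popcount=3 -> skip
Kept rows: 3 5 6 9 10 12 17 18 20 24 33 34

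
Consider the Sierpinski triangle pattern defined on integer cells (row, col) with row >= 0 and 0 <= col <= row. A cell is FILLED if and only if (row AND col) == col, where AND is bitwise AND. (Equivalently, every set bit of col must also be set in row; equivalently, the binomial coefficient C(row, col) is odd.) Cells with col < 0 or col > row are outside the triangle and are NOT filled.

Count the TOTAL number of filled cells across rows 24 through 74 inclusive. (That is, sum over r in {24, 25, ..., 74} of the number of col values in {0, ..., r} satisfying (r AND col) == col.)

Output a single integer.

Answer: 668

Derivation:
r24=11000 pc2: +4 =4
r25=11001 pc3: +8 =12
r26=11010 pc3: +8 =20
r27=11011 pc4: +16 =36
r28=11100 pc3: +8 =44
r29=11101 pc4: +16 =60
r30=11110 pc4: +16 =76
r31=11111 pc5: +32 =108
r32=100000 pc1: +2 =110
r33=100001 pc2: +4 =114
r34=100010 pc2: +4 =118
r35=100011 pc3: +8 =126
r36=100100 pc2: +4 =130
r37=100101 pc3: +8 =138
r38=100110 pc3: +8 =146
r39=100111 pc4: +16 =162
r40=101000 pc2: +4 =166
r41=101001 pc3: +8 =174
r42=101010 pc3: +8 =182
r43=101011 pc4: +16 =198
r44=101100 pc3: +8 =206
r45=101101 pc4: +16 =222
r46=101110 pc4: +16 =238
r47=101111 pc5: +32 =270
r48=110000 pc2: +4 =274
r49=110001 pc3: +8 =282
r50=110010 pc3: +8 =290
r51=110011 pc4: +16 =306
r52=110100 pc3: +8 =314
r53=110101 pc4: +16 =330
r54=110110 pc4: +16 =346
r55=110111 pc5: +32 =378
r56=111000 pc3: +8 =386
r57=111001 pc4: +16 =402
r58=111010 pc4: +16 =418
r59=111011 pc5: +32 =450
r60=111100 pc4: +16 =466
r61=111101 pc5: +32 =498
r62=111110 pc5: +32 =530
r63=111111 pc6: +64 =594
r64=1000000 pc1: +2 =596
r65=1000001 pc2: +4 =600
r66=1000010 pc2: +4 =604
r67=1000011 pc3: +8 =612
r68=1000100 pc2: +4 =616
r69=1000101 pc3: +8 =624
r70=1000110 pc3: +8 =632
r71=1000111 pc4: +16 =648
r72=1001000 pc2: +4 =652
r73=1001001 pc3: +8 =660
r74=1001010 pc3: +8 =668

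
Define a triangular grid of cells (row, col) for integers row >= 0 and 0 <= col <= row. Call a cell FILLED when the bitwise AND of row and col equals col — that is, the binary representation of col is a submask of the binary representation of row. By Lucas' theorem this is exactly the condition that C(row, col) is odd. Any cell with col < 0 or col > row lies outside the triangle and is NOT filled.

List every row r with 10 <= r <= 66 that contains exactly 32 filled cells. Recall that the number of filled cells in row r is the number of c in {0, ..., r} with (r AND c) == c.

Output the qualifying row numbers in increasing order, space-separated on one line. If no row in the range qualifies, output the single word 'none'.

Answer: 31 47 55 59 61 62

Derivation:
Row r has 2^popcount(r) filled cells, so we need popcount(r) = log2(32) = 5.
Scan r = 10..66 and keep those with exactly 5 one-bits:
r=10=1010 popcount=2 -> skip
r=11=1011 popcount=3 -> skip
r=12=1100 popcount=2 -> skip
r=13=1101 popcount=3 -> skip
r=14=1110 popcount=3 -> skip
r=15=1111 popcount=4 -> skip
r=16=10000 popcount=1 -> skip
r=17=10001 popcount=2 -> skip
r=18=10010 popcount=2 -> skip
r=19=10011 popcount=3 -> skip
r=20=10100 popcount=2 -> skip
r=21=10101 popcount=3 -> skip
r=22=10110 popcount=3 -> skip
r=23=10111 popcount=4 -> skip
r=24=11000 popcount=2 -> skip
r=25=11001 popcount=3 -> skip
r=26=11010 popcount=3 -> skip
r=27=11011 popcount=4 -> skip
r=28=11100 popcount=3 -> skip
r=29=11101 popcount=4 -> skip
r=30=11110 popcount=4 -> skip
r=31=11111 popcount=5 -> KEEP
r=32=100000 popcount=1 -> skip
r=33=100001 popcount=2 -> skip
r=34=100010 popcount=2 -> skip
r=35=100011 popcount=3 -> skip
r=36=100100 popcount=2 -> skip
r=37=100101 popcount=3 -> skip
r=38=100110 popcount=3 -> skip
r=39=100111 popcount=4 -> skip
r=40=101000 popcount=2 -> skip
r=41=101001 popcount=3 -> skip
r=42=101010 popcount=3 -> skip
r=43=101011 popcount=4 -> skip
r=44=101100 popcount=3 -> skip
r=45=101101 popcount=4 -> skip
r=46=101110 popcount=4 -> skip
r=47=101111 popcount=5 -> KEEP
r=48=110000 popcount=2 -> skip
r=49=110001 popcount=3 -> skip
r=50=110010 popcount=3 -> skip
r=51=110011 popcount=4 -> skip
r=52=110100 popcount=3 -> skip
r=53=110101 popcount=4 -> skip
r=54=110110 popcount=4 -> skip
r=55=110111 popcount=5 -> KEEP
r=56=111000 popcount=3 -> skip
r=57=111001 popcount=4 -> skip
r=58=111010 popcount=4 -> skip
r=59=111011 popcount=5 -> KEEP
r=60=111100 popcount=4 -> skip
r=61=111101 popcount=5 -> KEEP
r=62=111110 popcount=5 -> KEEP
r=63=111111 popcount=6 -> skip
r=64=1000000 popcount=1 -> skip
r=65=1000001 popcount=2 -> skip
r=66=1000010 popcount=2 -> skip
Kept rows: 31 47 55 59 61 62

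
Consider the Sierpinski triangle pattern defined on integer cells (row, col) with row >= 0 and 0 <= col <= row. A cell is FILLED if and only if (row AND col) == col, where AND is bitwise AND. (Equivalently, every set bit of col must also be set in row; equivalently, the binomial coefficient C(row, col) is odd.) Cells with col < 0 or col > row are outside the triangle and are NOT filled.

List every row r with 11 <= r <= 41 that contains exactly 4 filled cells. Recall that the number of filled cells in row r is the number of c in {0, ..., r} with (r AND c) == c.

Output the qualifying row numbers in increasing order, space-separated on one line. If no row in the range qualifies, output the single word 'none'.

Answer: 12 17 18 20 24 33 34 36 40

Derivation:
Row r has 2^popcount(r) filled cells, so we need popcount(r) = log2(4) = 2.
Scan r = 11..41 and keep those with exactly 2 one-bits:
r=11=1011 popcount=3 -> skip
r=12=1100 popcount=2 -> KEEP
r=13=1101 popcount=3 -> skip
r=14=1110 popcount=3 -> skip
r=15=1111 popcount=4 -> skip
r=16=10000 popcount=1 -> skip
r=17=10001 popcount=2 -> KEEP
r=18=10010 popcount=2 -> KEEP
r=19=10011 popcount=3 -> skip
r=20=10100 popcount=2 -> KEEP
r=21=10101 popcount=3 -> skip
r=22=10110 popcount=3 -> skip
r=23=10111 popcount=4 -> skip
r=24=11000 popcount=2 -> KEEP
r=25=11001 popcount=3 -> skip
r=26=11010 popcount=3 -> skip
r=27=11011 popcount=4 -> skip
r=28=11100 popcount=3 -> skip
r=29=11101 popcount=4 -> skip
r=30=11110 popcount=4 -> skip
r=31=11111 popcount=5 -> skip
r=32=100000 popcount=1 -> skip
r=33=100001 popcount=2 -> KEEP
r=34=100010 popcount=2 -> KEEP
r=35=100011 popcount=3 -> skip
r=36=100100 popcount=2 -> KEEP
r=37=100101 popcount=3 -> skip
r=38=100110 popcount=3 -> skip
r=39=100111 popcount=4 -> skip
r=40=101000 popcount=2 -> KEEP
r=41=101001 popcount=3 -> skip
Kept rows: 12 17 18 20 24 33 34 36 40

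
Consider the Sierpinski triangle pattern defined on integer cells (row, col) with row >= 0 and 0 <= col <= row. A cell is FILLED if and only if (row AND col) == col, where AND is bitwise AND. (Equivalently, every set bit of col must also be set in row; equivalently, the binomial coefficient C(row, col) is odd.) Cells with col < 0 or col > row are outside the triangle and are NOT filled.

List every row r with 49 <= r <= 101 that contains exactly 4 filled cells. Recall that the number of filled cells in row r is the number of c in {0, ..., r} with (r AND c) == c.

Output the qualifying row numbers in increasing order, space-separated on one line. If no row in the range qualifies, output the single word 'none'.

Answer: 65 66 68 72 80 96

Derivation:
Row r has 2^popcount(r) filled cells, so we need popcount(r) = log2(4) = 2.
Scan r = 49..101 and keep those with exactly 2 one-bits:
r=49=110001 popcount=3 -> skip
r=50=110010 popcount=3 -> skip
r=51=110011 popcount=4 -> skip
r=52=110100 popcount=3 -> skip
r=53=110101 popcount=4 -> skip
r=54=110110 popcount=4 -> skip
r=55=110111 popcount=5 -> skip
r=56=111000 popcount=3 -> skip
r=57=111001 popcount=4 -> skip
r=58=111010 popcount=4 -> skip
r=59=111011 popcount=5 -> skip
r=60=111100 popcount=4 -> skip
r=61=111101 popcount=5 -> skip
r=62=111110 popcount=5 -> skip
r=63=111111 popcount=6 -> skip
r=64=1000000 popcount=1 -> skip
r=65=1000001 popcount=2 -> KEEP
r=66=1000010 popcount=2 -> KEEP
r=67=1000011 popcount=3 -> skip
r=68=1000100 popcount=2 -> KEEP
r=69=1000101 popcount=3 -> skip
r=70=1000110 popcount=3 -> skip
r=71=1000111 popcount=4 -> skip
r=72=1001000 popcount=2 -> KEEP
r=73=1001001 popcount=3 -> skip
r=74=1001010 popcount=3 -> skip
r=75=1001011 popcount=4 -> skip
r=76=1001100 popcount=3 -> skip
r=77=1001101 popcount=4 -> skip
r=78=1001110 popcount=4 -> skip
r=79=1001111 popcount=5 -> skip
r=80=1010000 popcount=2 -> KEEP
r=81=1010001 popcount=3 -> skip
r=82=1010010 popcount=3 -> skip
r=83=1010011 popcount=4 -> skip
r=84=1010100 popcount=3 -> skip
r=85=1010101 popcount=4 -> skip
r=86=1010110 popcount=4 -> skip
r=87=1010111 popcount=5 -> skip
r=88=1011000 popcount=3 -> skip
r=89=1011001 popcount=4 -> skip
r=90=1011010 popcount=4 -> skip
r=91=1011011 popcount=5 -> skip
r=92=1011100 popcount=4 -> skip
r=93=1011101 popcount=5 -> skip
r=94=1011110 popcount=5 -> skip
r=95=1011111 popcount=6 -> skip
r=96=1100000 popcount=2 -> KEEP
r=97=1100001 popcount=3 -> skip
r=98=1100010 popcount=3 -> skip
r=99=1100011 popcount=4 -> skip
r=100=1100100 popcount=3 -> skip
r=101=1100101 popcount=4 -> skip
Kept rows: 65 66 68 72 80 96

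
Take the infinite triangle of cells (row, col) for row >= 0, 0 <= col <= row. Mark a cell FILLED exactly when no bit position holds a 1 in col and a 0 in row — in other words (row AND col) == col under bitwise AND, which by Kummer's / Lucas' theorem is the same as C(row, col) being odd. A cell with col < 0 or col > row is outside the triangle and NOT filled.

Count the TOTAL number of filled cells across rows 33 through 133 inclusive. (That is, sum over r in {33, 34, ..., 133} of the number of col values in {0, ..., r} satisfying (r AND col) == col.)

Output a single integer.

r33=100001 pc2: +4 =4
r34=100010 pc2: +4 =8
r35=100011 pc3: +8 =16
r36=100100 pc2: +4 =20
r37=100101 pc3: +8 =28
r38=100110 pc3: +8 =36
r39=100111 pc4: +16 =52
r40=101000 pc2: +4 =56
r41=101001 pc3: +8 =64
r42=101010 pc3: +8 =72
r43=101011 pc4: +16 =88
r44=101100 pc3: +8 =96
r45=101101 pc4: +16 =112
r46=101110 pc4: +16 =128
r47=101111 pc5: +32 =160
r48=110000 pc2: +4 =164
r49=110001 pc3: +8 =172
r50=110010 pc3: +8 =180
r51=110011 pc4: +16 =196
r52=110100 pc3: +8 =204
r53=110101 pc4: +16 =220
r54=110110 pc4: +16 =236
r55=110111 pc5: +32 =268
r56=111000 pc3: +8 =276
r57=111001 pc4: +16 =292
r58=111010 pc4: +16 =308
r59=111011 pc5: +32 =340
r60=111100 pc4: +16 =356
r61=111101 pc5: +32 =388
r62=111110 pc5: +32 =420
r63=111111 pc6: +64 =484
r64=1000000 pc1: +2 =486
r65=1000001 pc2: +4 =490
r66=1000010 pc2: +4 =494
r67=1000011 pc3: +8 =502
r68=1000100 pc2: +4 =506
r69=1000101 pc3: +8 =514
r70=1000110 pc3: +8 =522
r71=1000111 pc4: +16 =538
r72=1001000 pc2: +4 =542
r73=1001001 pc3: +8 =550
r74=1001010 pc3: +8 =558
r75=1001011 pc4: +16 =574
r76=1001100 pc3: +8 =582
r77=1001101 pc4: +16 =598
r78=1001110 pc4: +16 =614
r79=1001111 pc5: +32 =646
r80=1010000 pc2: +4 =650
r81=1010001 pc3: +8 =658
r82=1010010 pc3: +8 =666
r83=1010011 pc4: +16 =682
r84=1010100 pc3: +8 =690
r85=1010101 pc4: +16 =706
r86=1010110 pc4: +16 =722
r87=1010111 pc5: +32 =754
r88=1011000 pc3: +8 =762
r89=1011001 pc4: +16 =778
r90=1011010 pc4: +16 =794
r91=1011011 pc5: +32 =826
r92=1011100 pc4: +16 =842
r93=1011101 pc5: +32 =874
r94=1011110 pc5: +32 =906
r95=1011111 pc6: +64 =970
r96=1100000 pc2: +4 =974
r97=1100001 pc3: +8 =982
r98=1100010 pc3: +8 =990
r99=1100011 pc4: +16 =1006
r100=1100100 pc3: +8 =1014
r101=1100101 pc4: +16 =1030
r102=1100110 pc4: +16 =1046
r103=1100111 pc5: +32 =1078
r104=1101000 pc3: +8 =1086
r105=1101001 pc4: +16 =1102
r106=1101010 pc4: +16 =1118
r107=1101011 pc5: +32 =1150
r108=1101100 pc4: +16 =1166
r109=1101101 pc5: +32 =1198
r110=1101110 pc5: +32 =1230
r111=1101111 pc6: +64 =1294
r112=1110000 pc3: +8 =1302
r113=1110001 pc4: +16 =1318
r114=1110010 pc4: +16 =1334
r115=1110011 pc5: +32 =1366
r116=1110100 pc4: +16 =1382
r117=1110101 pc5: +32 =1414
r118=1110110 pc5: +32 =1446
r119=1110111 pc6: +64 =1510
r120=1111000 pc4: +16 =1526
r121=1111001 pc5: +32 =1558
r122=1111010 pc5: +32 =1590
r123=1111011 pc6: +64 =1654
r124=1111100 pc5: +32 =1686
r125=1111101 pc6: +64 =1750
r126=1111110 pc6: +64 =1814
r127=1111111 pc7: +128 =1942
r128=10000000 pc1: +2 =1944
r129=10000001 pc2: +4 =1948
r130=10000010 pc2: +4 =1952
r131=10000011 pc3: +8 =1960
r132=10000100 pc2: +4 =1964
r133=10000101 pc3: +8 =1972

Answer: 1972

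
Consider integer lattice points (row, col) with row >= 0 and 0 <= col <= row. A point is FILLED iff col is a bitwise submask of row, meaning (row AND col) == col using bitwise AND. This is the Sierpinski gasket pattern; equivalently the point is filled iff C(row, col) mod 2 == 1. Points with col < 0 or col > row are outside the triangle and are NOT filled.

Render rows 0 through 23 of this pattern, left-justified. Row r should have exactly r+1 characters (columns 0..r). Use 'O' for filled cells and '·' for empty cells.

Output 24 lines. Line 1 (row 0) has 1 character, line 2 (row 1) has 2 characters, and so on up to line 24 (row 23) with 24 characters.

Answer: O
OO
O·O
OOOO
O···O
OO··OO
O·O·O·O
OOOOOOOO
O·······O
OO······OO
O·O·····O·O
OOOO····OOOO
O···O···O···O
OO··OO··OO··OO
O·O·O·O·O·O·O·O
OOOOOOOOOOOOOOOO
O···············O
OO··············OO
O·O·············O·O
OOOO············OOOO
O···O···········O···O
OO··OO··········OO··OO
O·O·O·O·········O·O·O·O
OOOOOOOO········OOOOOOOO

Derivation:
r0=0: O
r1=1: OO
r2=10: O·O
r3=11: OOOO
r4=100: O···O
r5=101: OO··OO
r6=110: O·O·O·O
r7=111: OOOOOOOO
r8=1000: O·······O
r9=1001: OO······OO
r10=1010: O·O·····O·O
r11=1011: OOOO····OOOO
r12=1100: O···O···O···O
r13=1101: OO··OO··OO··OO
r14=1110: O·O·O·O·O·O·O·O
r15=1111: OOOOOOOOOOOOOOOO
r16=10000: O···············O
r17=10001: OO··············OO
r18=10010: O·O·············O·O
r19=10011: OOOO············OOOO
r20=10100: O···O···········O···O
r21=10101: OO··OO··········OO··OO
r22=10110: O·O·O·O·········O·O·O·O
r23=10111: OOOOOOOO········OOOOOOOO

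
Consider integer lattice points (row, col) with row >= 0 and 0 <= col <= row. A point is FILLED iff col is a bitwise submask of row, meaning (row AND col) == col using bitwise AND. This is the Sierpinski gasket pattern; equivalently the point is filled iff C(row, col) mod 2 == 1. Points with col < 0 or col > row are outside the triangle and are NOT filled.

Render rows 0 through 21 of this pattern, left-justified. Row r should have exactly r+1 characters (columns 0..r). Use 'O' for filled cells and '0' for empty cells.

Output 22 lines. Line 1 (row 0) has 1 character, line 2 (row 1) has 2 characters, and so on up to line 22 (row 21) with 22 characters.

Answer: O
OO
O0O
OOOO
O000O
OO00OO
O0O0O0O
OOOOOOOO
O0000000O
OO000000OO
O0O00000O0O
OOOO0000OOOO
O000O000O000O
OO00OO00OO00OO
O0O0O0O0O0O0O0O
OOOOOOOOOOOOOOOO
O000000000000000O
OO00000000000000OO
O0O0000000000000O0O
OOOO000000000000OOOO
O000O00000000000O000O
OO00OO0000000000OO00OO

Derivation:
r0=0: O
r1=1: OO
r2=10: O0O
r3=11: OOOO
r4=100: O000O
r5=101: OO00OO
r6=110: O0O0O0O
r7=111: OOOOOOOO
r8=1000: O0000000O
r9=1001: OO000000OO
r10=1010: O0O00000O0O
r11=1011: OOOO0000OOOO
r12=1100: O000O000O000O
r13=1101: OO00OO00OO00OO
r14=1110: O0O0O0O0O0O0O0O
r15=1111: OOOOOOOOOOOOOOOO
r16=10000: O000000000000000O
r17=10001: OO00000000000000OO
r18=10010: O0O0000000000000O0O
r19=10011: OOOO000000000000OOOO
r20=10100: O000O00000000000O000O
r21=10101: OO00OO0000000000OO00OO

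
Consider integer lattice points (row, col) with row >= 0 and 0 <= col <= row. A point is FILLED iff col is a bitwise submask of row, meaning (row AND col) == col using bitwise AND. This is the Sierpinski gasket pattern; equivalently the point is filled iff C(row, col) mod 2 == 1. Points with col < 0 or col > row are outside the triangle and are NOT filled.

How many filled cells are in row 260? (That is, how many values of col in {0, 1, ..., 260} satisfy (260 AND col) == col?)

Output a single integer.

Answer: 4

Derivation:
260 in binary = 100000100
popcount(260) = number of 1-bits in 100000100 = 2
A col c satisfies (260 AND c) == c iff every set bit of c is also set in 260; each of the 2 set bits of 260 can independently be on or off in c.
count = 2^2 = 4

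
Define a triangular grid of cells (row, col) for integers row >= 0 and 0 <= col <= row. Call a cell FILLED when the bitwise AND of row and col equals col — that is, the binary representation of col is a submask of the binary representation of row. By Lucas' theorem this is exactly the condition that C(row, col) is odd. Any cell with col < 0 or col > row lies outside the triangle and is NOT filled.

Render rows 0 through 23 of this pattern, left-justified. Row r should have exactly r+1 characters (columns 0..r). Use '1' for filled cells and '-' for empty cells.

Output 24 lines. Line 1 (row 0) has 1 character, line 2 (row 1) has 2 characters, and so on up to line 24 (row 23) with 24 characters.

r0=0: 1
r1=1: 11
r2=10: 1-1
r3=11: 1111
r4=100: 1---1
r5=101: 11--11
r6=110: 1-1-1-1
r7=111: 11111111
r8=1000: 1-------1
r9=1001: 11------11
r10=1010: 1-1-----1-1
r11=1011: 1111----1111
r12=1100: 1---1---1---1
r13=1101: 11--11--11--11
r14=1110: 1-1-1-1-1-1-1-1
r15=1111: 1111111111111111
r16=10000: 1---------------1
r17=10001: 11--------------11
r18=10010: 1-1-------------1-1
r19=10011: 1111------------1111
r20=10100: 1---1-----------1---1
r21=10101: 11--11----------11--11
r22=10110: 1-1-1-1---------1-1-1-1
r23=10111: 11111111--------11111111

Answer: 1
11
1-1
1111
1---1
11--11
1-1-1-1
11111111
1-------1
11------11
1-1-----1-1
1111----1111
1---1---1---1
11--11--11--11
1-1-1-1-1-1-1-1
1111111111111111
1---------------1
11--------------11
1-1-------------1-1
1111------------1111
1---1-----------1---1
11--11----------11--11
1-1-1-1---------1-1-1-1
11111111--------11111111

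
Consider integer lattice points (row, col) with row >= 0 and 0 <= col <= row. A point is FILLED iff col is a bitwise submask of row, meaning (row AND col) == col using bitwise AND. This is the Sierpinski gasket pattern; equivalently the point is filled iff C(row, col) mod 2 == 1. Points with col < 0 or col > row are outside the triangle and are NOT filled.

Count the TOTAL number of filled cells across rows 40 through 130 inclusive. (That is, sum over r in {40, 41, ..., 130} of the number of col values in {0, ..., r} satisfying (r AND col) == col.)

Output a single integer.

Answer: 1900

Derivation:
r40=101000 pc2: +4 =4
r41=101001 pc3: +8 =12
r42=101010 pc3: +8 =20
r43=101011 pc4: +16 =36
r44=101100 pc3: +8 =44
r45=101101 pc4: +16 =60
r46=101110 pc4: +16 =76
r47=101111 pc5: +32 =108
r48=110000 pc2: +4 =112
r49=110001 pc3: +8 =120
r50=110010 pc3: +8 =128
r51=110011 pc4: +16 =144
r52=110100 pc3: +8 =152
r53=110101 pc4: +16 =168
r54=110110 pc4: +16 =184
r55=110111 pc5: +32 =216
r56=111000 pc3: +8 =224
r57=111001 pc4: +16 =240
r58=111010 pc4: +16 =256
r59=111011 pc5: +32 =288
r60=111100 pc4: +16 =304
r61=111101 pc5: +32 =336
r62=111110 pc5: +32 =368
r63=111111 pc6: +64 =432
r64=1000000 pc1: +2 =434
r65=1000001 pc2: +4 =438
r66=1000010 pc2: +4 =442
r67=1000011 pc3: +8 =450
r68=1000100 pc2: +4 =454
r69=1000101 pc3: +8 =462
r70=1000110 pc3: +8 =470
r71=1000111 pc4: +16 =486
r72=1001000 pc2: +4 =490
r73=1001001 pc3: +8 =498
r74=1001010 pc3: +8 =506
r75=1001011 pc4: +16 =522
r76=1001100 pc3: +8 =530
r77=1001101 pc4: +16 =546
r78=1001110 pc4: +16 =562
r79=1001111 pc5: +32 =594
r80=1010000 pc2: +4 =598
r81=1010001 pc3: +8 =606
r82=1010010 pc3: +8 =614
r83=1010011 pc4: +16 =630
r84=1010100 pc3: +8 =638
r85=1010101 pc4: +16 =654
r86=1010110 pc4: +16 =670
r87=1010111 pc5: +32 =702
r88=1011000 pc3: +8 =710
r89=1011001 pc4: +16 =726
r90=1011010 pc4: +16 =742
r91=1011011 pc5: +32 =774
r92=1011100 pc4: +16 =790
r93=1011101 pc5: +32 =822
r94=1011110 pc5: +32 =854
r95=1011111 pc6: +64 =918
r96=1100000 pc2: +4 =922
r97=1100001 pc3: +8 =930
r98=1100010 pc3: +8 =938
r99=1100011 pc4: +16 =954
r100=1100100 pc3: +8 =962
r101=1100101 pc4: +16 =978
r102=1100110 pc4: +16 =994
r103=1100111 pc5: +32 =1026
r104=1101000 pc3: +8 =1034
r105=1101001 pc4: +16 =1050
r106=1101010 pc4: +16 =1066
r107=1101011 pc5: +32 =1098
r108=1101100 pc4: +16 =1114
r109=1101101 pc5: +32 =1146
r110=1101110 pc5: +32 =1178
r111=1101111 pc6: +64 =1242
r112=1110000 pc3: +8 =1250
r113=1110001 pc4: +16 =1266
r114=1110010 pc4: +16 =1282
r115=1110011 pc5: +32 =1314
r116=1110100 pc4: +16 =1330
r117=1110101 pc5: +32 =1362
r118=1110110 pc5: +32 =1394
r119=1110111 pc6: +64 =1458
r120=1111000 pc4: +16 =1474
r121=1111001 pc5: +32 =1506
r122=1111010 pc5: +32 =1538
r123=1111011 pc6: +64 =1602
r124=1111100 pc5: +32 =1634
r125=1111101 pc6: +64 =1698
r126=1111110 pc6: +64 =1762
r127=1111111 pc7: +128 =1890
r128=10000000 pc1: +2 =1892
r129=10000001 pc2: +4 =1896
r130=10000010 pc2: +4 =1900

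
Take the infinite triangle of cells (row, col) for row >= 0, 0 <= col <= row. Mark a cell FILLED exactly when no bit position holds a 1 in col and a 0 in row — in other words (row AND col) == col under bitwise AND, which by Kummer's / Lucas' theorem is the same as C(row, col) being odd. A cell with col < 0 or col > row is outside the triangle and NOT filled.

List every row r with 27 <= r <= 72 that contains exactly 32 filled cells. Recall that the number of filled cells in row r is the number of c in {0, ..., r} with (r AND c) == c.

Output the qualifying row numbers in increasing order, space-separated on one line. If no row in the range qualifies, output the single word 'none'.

Row r has 2^popcount(r) filled cells, so we need popcount(r) = log2(32) = 5.
Scan r = 27..72 and keep those with exactly 5 one-bits:
r=27=11011 popcount=4 -> skip
r=28=11100 popcount=3 -> skip
r=29=11101 popcount=4 -> skip
r=30=11110 popcount=4 -> skip
r=31=11111 popcount=5 -> KEEP
r=32=100000 popcount=1 -> skip
r=33=100001 popcount=2 -> skip
r=34=100010 popcount=2 -> skip
r=35=100011 popcount=3 -> skip
r=36=100100 popcount=2 -> skip
r=37=100101 popcount=3 -> skip
r=38=100110 popcount=3 -> skip
r=39=100111 popcount=4 -> skip
r=40=101000 popcount=2 -> skip
r=41=101001 popcount=3 -> skip
r=42=101010 popcount=3 -> skip
r=43=101011 popcount=4 -> skip
r=44=101100 popcount=3 -> skip
r=45=101101 popcount=4 -> skip
r=46=101110 popcount=4 -> skip
r=47=101111 popcount=5 -> KEEP
r=48=110000 popcount=2 -> skip
r=49=110001 popcount=3 -> skip
r=50=110010 popcount=3 -> skip
r=51=110011 popcount=4 -> skip
r=52=110100 popcount=3 -> skip
r=53=110101 popcount=4 -> skip
r=54=110110 popcount=4 -> skip
r=55=110111 popcount=5 -> KEEP
r=56=111000 popcount=3 -> skip
r=57=111001 popcount=4 -> skip
r=58=111010 popcount=4 -> skip
r=59=111011 popcount=5 -> KEEP
r=60=111100 popcount=4 -> skip
r=61=111101 popcount=5 -> KEEP
r=62=111110 popcount=5 -> KEEP
r=63=111111 popcount=6 -> skip
r=64=1000000 popcount=1 -> skip
r=65=1000001 popcount=2 -> skip
r=66=1000010 popcount=2 -> skip
r=67=1000011 popcount=3 -> skip
r=68=1000100 popcount=2 -> skip
r=69=1000101 popcount=3 -> skip
r=70=1000110 popcount=3 -> skip
r=71=1000111 popcount=4 -> skip
r=72=1001000 popcount=2 -> skip
Kept rows: 31 47 55 59 61 62

Answer: 31 47 55 59 61 62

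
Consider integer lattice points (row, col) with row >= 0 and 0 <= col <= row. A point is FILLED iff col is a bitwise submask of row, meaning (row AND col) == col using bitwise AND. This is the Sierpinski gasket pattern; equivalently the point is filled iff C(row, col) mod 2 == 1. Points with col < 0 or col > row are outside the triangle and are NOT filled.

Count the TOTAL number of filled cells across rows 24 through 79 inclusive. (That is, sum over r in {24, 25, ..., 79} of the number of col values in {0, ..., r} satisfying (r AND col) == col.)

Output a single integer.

r24=11000 pc2: +4 =4
r25=11001 pc3: +8 =12
r26=11010 pc3: +8 =20
r27=11011 pc4: +16 =36
r28=11100 pc3: +8 =44
r29=11101 pc4: +16 =60
r30=11110 pc4: +16 =76
r31=11111 pc5: +32 =108
r32=100000 pc1: +2 =110
r33=100001 pc2: +4 =114
r34=100010 pc2: +4 =118
r35=100011 pc3: +8 =126
r36=100100 pc2: +4 =130
r37=100101 pc3: +8 =138
r38=100110 pc3: +8 =146
r39=100111 pc4: +16 =162
r40=101000 pc2: +4 =166
r41=101001 pc3: +8 =174
r42=101010 pc3: +8 =182
r43=101011 pc4: +16 =198
r44=101100 pc3: +8 =206
r45=101101 pc4: +16 =222
r46=101110 pc4: +16 =238
r47=101111 pc5: +32 =270
r48=110000 pc2: +4 =274
r49=110001 pc3: +8 =282
r50=110010 pc3: +8 =290
r51=110011 pc4: +16 =306
r52=110100 pc3: +8 =314
r53=110101 pc4: +16 =330
r54=110110 pc4: +16 =346
r55=110111 pc5: +32 =378
r56=111000 pc3: +8 =386
r57=111001 pc4: +16 =402
r58=111010 pc4: +16 =418
r59=111011 pc5: +32 =450
r60=111100 pc4: +16 =466
r61=111101 pc5: +32 =498
r62=111110 pc5: +32 =530
r63=111111 pc6: +64 =594
r64=1000000 pc1: +2 =596
r65=1000001 pc2: +4 =600
r66=1000010 pc2: +4 =604
r67=1000011 pc3: +8 =612
r68=1000100 pc2: +4 =616
r69=1000101 pc3: +8 =624
r70=1000110 pc3: +8 =632
r71=1000111 pc4: +16 =648
r72=1001000 pc2: +4 =652
r73=1001001 pc3: +8 =660
r74=1001010 pc3: +8 =668
r75=1001011 pc4: +16 =684
r76=1001100 pc3: +8 =692
r77=1001101 pc4: +16 =708
r78=1001110 pc4: +16 =724
r79=1001111 pc5: +32 =756

Answer: 756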